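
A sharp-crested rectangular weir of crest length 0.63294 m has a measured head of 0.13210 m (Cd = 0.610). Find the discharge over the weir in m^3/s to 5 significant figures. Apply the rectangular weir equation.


Approach: apply the rectangular weir equation, Q = (2/3)*Cd*L*sqrt(2g)*H^1.5.
Q = (2/3)*0.610*0.63294*sqrt(2*9.81)*0.13210^1.5 = 0.054740 m^3/s
Therefore the discharge over the weir = 0.054740 m^3/s.


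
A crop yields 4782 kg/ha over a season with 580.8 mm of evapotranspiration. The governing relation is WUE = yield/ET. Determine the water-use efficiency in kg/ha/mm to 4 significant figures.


WUE = 4782 / 580.8 = 8.233 kg/ha/mm
Therefore the water-use efficiency = 8.233 kg/ha/mm.


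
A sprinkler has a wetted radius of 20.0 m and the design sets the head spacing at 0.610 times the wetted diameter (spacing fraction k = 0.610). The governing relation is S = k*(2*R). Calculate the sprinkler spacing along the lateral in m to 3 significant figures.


S = 0.610 * (2 * 20.0) = 24.4 m
Therefore the sprinkler spacing along the lateral = 24.4 m.


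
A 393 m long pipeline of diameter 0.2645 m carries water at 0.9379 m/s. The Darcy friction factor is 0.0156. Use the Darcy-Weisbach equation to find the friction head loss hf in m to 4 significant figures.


Approach: apply the Darcy-Weisbach equation, hf = f*(L/D)*(v^2/(2g)).
hf = 0.0156 * (393/0.2645) * (0.9379^2 / (2*9.81))
hf = 1.039 m
Therefore the friction head loss hf = 1.039 m.


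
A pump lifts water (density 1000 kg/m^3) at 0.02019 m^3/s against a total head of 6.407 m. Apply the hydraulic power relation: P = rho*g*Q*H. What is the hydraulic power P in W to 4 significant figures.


P = 1000 * 9.81 * 0.02019 * 6.407 = 1269 W
Therefore the hydraulic power P = 1269 W.


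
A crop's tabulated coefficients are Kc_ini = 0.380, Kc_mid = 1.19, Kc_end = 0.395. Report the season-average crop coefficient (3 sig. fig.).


Approach: apply a simple seasonal average, Kc_avg = (Kc_ini + Kc_mid + Kc_end)/3.
Kc_avg = (0.380 + 1.19 + 0.395)/3 = 0.655
Therefore the season-average crop coefficient = 0.655.


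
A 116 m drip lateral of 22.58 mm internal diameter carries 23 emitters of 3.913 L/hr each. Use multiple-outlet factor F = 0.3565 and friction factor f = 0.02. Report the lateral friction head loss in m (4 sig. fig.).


Approach: apply Darcy-Weisbach with the multiple-outlet F-factor, Q = n*q/(3600*1000) m^3/s; v = Q/A; hf = F*f*(L/D)*(v^2/(2g)).
Q = 23*3.913/(3600*1000) = 2.49997e-05 m^3/s
A = pi*(22.58e-3/2)^2 = 4.00440e-04 m^2, so v = Q/A = 0.0624306 m/s
hf = 0.3565*0.02*(116/0.02258)*(0.0624306^2/(2*9.81)) = 0.007276 m
Therefore the lateral friction head loss = 0.007276 m.


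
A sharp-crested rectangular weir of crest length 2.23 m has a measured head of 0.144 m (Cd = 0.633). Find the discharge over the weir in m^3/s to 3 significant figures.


Approach: apply the rectangular weir equation, Q = (2/3)*Cd*L*sqrt(2g)*H^1.5.
Q = (2/3)*0.633*2.23*sqrt(2*9.81)*0.144^1.5 = 0.228 m^3/s
Therefore the discharge over the weir = 0.228 m^3/s.


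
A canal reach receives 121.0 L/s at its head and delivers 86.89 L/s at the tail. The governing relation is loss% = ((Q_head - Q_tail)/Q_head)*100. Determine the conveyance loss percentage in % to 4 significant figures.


loss = ((121.0 - 86.89)/121.0)*100 = 28.19 %
Therefore the conveyance loss percentage = 28.19 %.


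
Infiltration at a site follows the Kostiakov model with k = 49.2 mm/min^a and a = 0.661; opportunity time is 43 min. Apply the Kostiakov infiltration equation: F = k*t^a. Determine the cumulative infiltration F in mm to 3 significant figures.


F = 49.2 * 43^0.661 = 591 mm
Therefore the cumulative infiltration F = 591 mm.


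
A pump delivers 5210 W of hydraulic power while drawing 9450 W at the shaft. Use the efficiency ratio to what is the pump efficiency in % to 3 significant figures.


Approach: apply the efficiency ratio, eta = (P_out/P_in)*100.
eta = (5210 / 9450) * 100 = 55.1 %
Therefore the pump efficiency = 55.1 %.


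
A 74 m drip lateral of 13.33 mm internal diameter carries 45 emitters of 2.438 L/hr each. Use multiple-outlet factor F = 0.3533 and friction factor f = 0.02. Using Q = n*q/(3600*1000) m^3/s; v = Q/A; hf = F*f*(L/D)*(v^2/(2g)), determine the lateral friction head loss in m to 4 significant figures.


Q = 45*2.438/(3600*1000) = 3.04750e-05 m^3/s
A = pi*(13.33e-3/2)^2 = 1.39557e-04 m^2, so v = Q/A = 0.218370 m/s
hf = 0.3533*0.02*(74/0.01333)*(0.218370^2/(2*9.81)) = 0.09534 m
Therefore the lateral friction head loss = 0.09534 m.


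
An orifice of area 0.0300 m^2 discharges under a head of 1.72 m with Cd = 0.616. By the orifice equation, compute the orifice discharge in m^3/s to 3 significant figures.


Approach: apply the orifice equation, Q = Cd*A*sqrt(2*g*h).
Q = 0.616 * 0.0300 * sqrt(2*9.81*1.72) = 0.107 m^3/s
Therefore the orifice discharge = 0.107 m^3/s.


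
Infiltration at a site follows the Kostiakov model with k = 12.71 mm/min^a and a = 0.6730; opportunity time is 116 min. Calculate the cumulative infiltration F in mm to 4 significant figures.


Approach: apply the Kostiakov infiltration equation, F = k*t^a.
F = 12.71 * 116^0.6730 = 311.5 mm
Therefore the cumulative infiltration F = 311.5 mm.


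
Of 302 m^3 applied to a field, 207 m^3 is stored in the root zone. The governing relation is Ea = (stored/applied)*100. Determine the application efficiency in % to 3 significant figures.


Ea = (207/302)*100 = 68.5 %
Therefore the application efficiency = 68.5 %.


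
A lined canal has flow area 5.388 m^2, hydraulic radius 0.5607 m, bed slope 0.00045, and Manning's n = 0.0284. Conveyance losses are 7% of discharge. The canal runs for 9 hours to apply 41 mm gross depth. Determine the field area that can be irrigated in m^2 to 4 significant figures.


Approach: apply Manning's equation with a conveyance and depth budget, Q = (1/n)*A*R^(2/3)*S^(1/2); Q_field = Q*(1-loss); Area = Q_field*t/(d/1000).
Step 1 — canal discharge (Manning's equation):
  Q = (1/0.0284) * 5.388 * 0.5607^(2/3) * 0.00045^(1/2) = 2.73654 m^3/s
Step 2 — delivered flow: Q_field = 2.73654*(1 - 7/100) = 2.54499 m^3/s
Step 3 — volume delivered: V = 2.54499 * 9*3600 = 82457.6 m^3
Step 4 — area served: A = V / (depth/1000) = 82457.6 / 0.041 = 2011000 m^2
Therefore the field area that can be irrigated = 2011000 m^2.


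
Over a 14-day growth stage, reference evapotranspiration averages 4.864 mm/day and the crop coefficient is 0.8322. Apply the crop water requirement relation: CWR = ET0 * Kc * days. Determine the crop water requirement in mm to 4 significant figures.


CWR = 4.864 * 0.8322 * 14 = 56.67 mm
Therefore the crop water requirement = 56.67 mm.


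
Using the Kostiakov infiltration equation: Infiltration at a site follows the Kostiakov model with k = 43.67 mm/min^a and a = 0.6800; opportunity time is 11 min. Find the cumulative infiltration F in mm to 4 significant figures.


Approach: apply the Kostiakov infiltration equation, F = k*t^a.
F = 43.67 * 11^0.6800 = 223.0 mm
Therefore the cumulative infiltration F = 223.0 mm.


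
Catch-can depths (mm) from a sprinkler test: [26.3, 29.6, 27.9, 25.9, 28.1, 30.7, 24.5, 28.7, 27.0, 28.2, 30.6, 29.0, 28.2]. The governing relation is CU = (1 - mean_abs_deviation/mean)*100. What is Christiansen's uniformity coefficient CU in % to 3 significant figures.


mean = 28.054 mm
mean |d_i - mean| = 1.3337 mm
CU = (1 - 1.3337/28.054)*100 = 95.2 %
Therefore Christiansen's uniformity coefficient CU = 95.2 %.


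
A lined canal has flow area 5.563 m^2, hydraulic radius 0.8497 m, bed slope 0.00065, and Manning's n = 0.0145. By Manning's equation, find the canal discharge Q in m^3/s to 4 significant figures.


Approach: apply Manning's equation, Q = (1/n)*A*R^(2/3)*S^(1/2).
Q = (1/0.0145) * 5.563 * 0.8497^(2/3) * 0.00065^(1/2) = 8.775 m^3/s
Therefore the canal discharge Q = 8.775 m^3/s.


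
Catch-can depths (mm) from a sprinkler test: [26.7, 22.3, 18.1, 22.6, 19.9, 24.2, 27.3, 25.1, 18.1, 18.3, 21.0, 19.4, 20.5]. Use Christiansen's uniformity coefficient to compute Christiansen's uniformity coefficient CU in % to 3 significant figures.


Approach: apply Christiansen's uniformity coefficient, CU = (1 - mean_abs_deviation/mean)*100.
mean = 21.808 mm
mean |d_i - mean| = 2.6698 mm
CU = (1 - 2.6698/21.808)*100 = 87.8 %
Therefore Christiansen's uniformity coefficient CU = 87.8 %.


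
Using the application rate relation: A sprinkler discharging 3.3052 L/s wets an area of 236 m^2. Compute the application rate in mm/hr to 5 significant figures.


Approach: apply the application rate relation, rate = (Q/A)*3600.
rate = (3.3052 / 236) * 3600 = 50.418 mm/hr
Therefore the application rate = 50.418 mm/hr.


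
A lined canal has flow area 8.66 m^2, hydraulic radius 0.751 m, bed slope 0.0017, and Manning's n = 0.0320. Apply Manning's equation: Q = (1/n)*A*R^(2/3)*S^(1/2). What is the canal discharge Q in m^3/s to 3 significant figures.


Q = (1/0.0320) * 8.66 * 0.751^(2/3) * 0.0017^(1/2) = 9.22 m^3/s
Therefore the canal discharge Q = 9.22 m^3/s.


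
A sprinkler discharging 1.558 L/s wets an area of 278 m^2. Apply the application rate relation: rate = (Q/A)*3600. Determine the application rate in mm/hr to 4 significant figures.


rate = (1.558 / 278) * 3600 = 20.18 mm/hr
Therefore the application rate = 20.18 mm/hr.


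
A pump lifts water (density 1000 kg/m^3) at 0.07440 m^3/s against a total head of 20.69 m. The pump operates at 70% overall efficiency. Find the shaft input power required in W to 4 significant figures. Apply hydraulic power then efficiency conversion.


Approach: apply hydraulic power then efficiency conversion, P = rho*g*Q*H; P_in = P/eta.
Step 1 — hydraulic power (P = rho*g*Q*H):
  P = 1000 * 9.81 * 0.07440 * 20.69 = 15100.9 W
Step 2 — input power: P_in = P/eta = 15100.9 / 0.7 = 21570 W
Therefore the shaft input power required = 21570 W.


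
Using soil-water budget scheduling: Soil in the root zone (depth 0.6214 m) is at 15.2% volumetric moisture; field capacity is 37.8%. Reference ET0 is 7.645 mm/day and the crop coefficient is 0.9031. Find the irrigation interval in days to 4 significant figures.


Approach: apply soil-water budget scheduling, SMD = (FC-theta)/100*depth*1000; ETc = ET0*Kc; interval = SMD/ETc.
Step 1 — soil moisture deficit:
  SMD = (37.8 - 15.2)/100 * 0.6214 * 1000 = 140.436 mm
Step 2 — daily crop ET (ETc = ET0*Kc):
  ETc = 7.645 * 0.9031 = 6.90420 mm/day
Step 3 — irrigation interval (SMD/ETc):
  interval = 140.436 / 6.90420 = 20.34 days
Therefore the irrigation interval = 20.34 days.


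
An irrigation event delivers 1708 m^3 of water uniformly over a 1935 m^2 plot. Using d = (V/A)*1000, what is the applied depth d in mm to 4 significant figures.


d = (1708 / 1935) * 1000 = 882.7 mm
Therefore the applied depth d = 882.7 mm.


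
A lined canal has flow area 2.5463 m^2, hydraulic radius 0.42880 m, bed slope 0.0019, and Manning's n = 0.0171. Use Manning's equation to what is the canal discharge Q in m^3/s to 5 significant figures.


Approach: apply Manning's equation, Q = (1/n)*A*R^(2/3)*S^(1/2).
Q = (1/0.0171) * 2.5463 * 0.42880^(2/3) * 0.0019^(1/2) = 3.6909 m^3/s
Therefore the canal discharge Q = 3.6909 m^3/s.


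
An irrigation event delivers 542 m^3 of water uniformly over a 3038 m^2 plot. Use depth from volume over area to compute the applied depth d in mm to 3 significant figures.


Approach: apply depth from volume over area, d = (V/A)*1000.
d = (542 / 3038) * 1000 = 178 mm
Therefore the applied depth d = 178 mm.


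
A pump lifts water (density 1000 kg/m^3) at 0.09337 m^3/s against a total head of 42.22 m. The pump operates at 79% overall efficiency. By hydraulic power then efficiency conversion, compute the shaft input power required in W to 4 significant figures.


Approach: apply hydraulic power then efficiency conversion, P = rho*g*Q*H; P_in = P/eta.
Step 1 — hydraulic power (P = rho*g*Q*H):
  P = 1000 * 9.81 * 0.09337 * 42.22 = 38671.8 W
Step 2 — input power: P_in = P/eta = 38671.8 / 0.79 = 48950 W
Therefore the shaft input power required = 48950 W.


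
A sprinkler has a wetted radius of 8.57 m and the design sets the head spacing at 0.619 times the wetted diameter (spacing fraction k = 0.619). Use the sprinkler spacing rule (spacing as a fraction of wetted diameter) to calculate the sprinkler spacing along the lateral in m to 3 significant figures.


Approach: apply the sprinkler spacing rule (spacing as a fraction of wetted diameter), S = k*(2*R).
S = 0.619 * (2 * 8.57) = 10.6 m
Therefore the sprinkler spacing along the lateral = 10.6 m.


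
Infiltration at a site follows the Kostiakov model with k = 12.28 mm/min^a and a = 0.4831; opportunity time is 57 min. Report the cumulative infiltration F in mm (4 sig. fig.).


Approach: apply the Kostiakov infiltration equation, F = k*t^a.
F = 12.28 * 57^0.4831 = 86.59 mm
Therefore the cumulative infiltration F = 86.59 mm.


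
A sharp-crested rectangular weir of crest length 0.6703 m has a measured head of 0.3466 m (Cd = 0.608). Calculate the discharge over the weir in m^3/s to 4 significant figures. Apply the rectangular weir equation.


Approach: apply the rectangular weir equation, Q = (2/3)*Cd*L*sqrt(2g)*H^1.5.
Q = (2/3)*0.608*0.6703*sqrt(2*9.81)*0.3466^1.5 = 0.2456 m^3/s
Therefore the discharge over the weir = 0.2456 m^3/s.


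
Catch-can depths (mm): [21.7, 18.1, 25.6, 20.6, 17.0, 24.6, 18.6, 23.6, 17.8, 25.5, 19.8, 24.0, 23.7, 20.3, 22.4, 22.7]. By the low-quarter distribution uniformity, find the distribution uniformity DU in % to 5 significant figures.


Approach: apply the low-quarter distribution uniformity, DU = (mean of lowest quarter of readings / overall mean)*100.
sorted lowest 4 of 16: [17.0, 17.8, 18.1, 18.6] -> mean = 17.87500 mm
overall mean = 21.62500 mm
DU = (17.87500/21.62500)*100 = 82.659 %
Therefore the distribution uniformity DU = 82.659 %.


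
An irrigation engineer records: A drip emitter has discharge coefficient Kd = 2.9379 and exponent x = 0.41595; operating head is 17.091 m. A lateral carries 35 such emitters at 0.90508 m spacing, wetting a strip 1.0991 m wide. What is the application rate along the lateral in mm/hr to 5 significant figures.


Approach: apply the emitter equation with a lateral mass balance, q = Kd*h^x; Q = n*q; rate = Q/(n*spacing*width).
Step 1 — single emitter flow (q = Kd*h^x):
  q = 2.9379 * 17.091^0.41595 = 9.567680 L/hr
Step 2 — total lateral flow: Q = 35 * 9.567680 = 334.8688 L/hr
Step 3 — wetted area: A = 35 * 0.90508 * 1.0991 = 34.81707 m^2
Step 4 — application rate: Q/A = 334.8688/34.81707 = 9.6179 mm/hr
Therefore the application rate along the lateral = 9.6179 mm/hr.


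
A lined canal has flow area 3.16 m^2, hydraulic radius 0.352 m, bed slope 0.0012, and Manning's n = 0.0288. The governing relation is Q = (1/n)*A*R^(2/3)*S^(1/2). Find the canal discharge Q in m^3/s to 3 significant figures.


Q = (1/0.0288) * 3.16 * 0.352^(2/3) * 0.0012^(1/2) = 1.89 m^3/s
Therefore the canal discharge Q = 1.89 m^3/s.


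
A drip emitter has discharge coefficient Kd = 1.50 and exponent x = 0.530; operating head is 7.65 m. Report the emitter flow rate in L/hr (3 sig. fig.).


Approach: apply the emitter characteristic equation, q = Kd * h^x.
q = 1.50 * 7.65^0.530 = 4.41 L/hr
Therefore the emitter flow rate = 4.41 L/hr.


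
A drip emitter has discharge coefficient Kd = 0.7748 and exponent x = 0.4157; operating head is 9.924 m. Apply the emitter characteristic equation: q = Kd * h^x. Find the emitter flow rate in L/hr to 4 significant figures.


q = 0.7748 * 9.924^0.4157 = 2.011 L/hr
Therefore the emitter flow rate = 2.011 L/hr.


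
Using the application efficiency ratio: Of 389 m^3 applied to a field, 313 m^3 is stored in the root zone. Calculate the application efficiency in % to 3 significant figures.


Approach: apply the application efficiency ratio, Ea = (stored/applied)*100.
Ea = (313/389)*100 = 80.5 %
Therefore the application efficiency = 80.5 %.


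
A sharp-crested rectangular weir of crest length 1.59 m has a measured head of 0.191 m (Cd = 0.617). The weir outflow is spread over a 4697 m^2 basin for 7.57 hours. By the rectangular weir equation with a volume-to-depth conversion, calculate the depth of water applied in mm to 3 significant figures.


Approach: apply the rectangular weir equation with a volume-to-depth conversion, Q = (2/3)*Cd*L*sqrt(2g)*H^1.5; d = Q*t/A * 1000.
Step 1 — weir discharge:
  Q = (2/3)*0.617*1.59*sqrt(2*9.81)*0.191^1.5 = 0.24182 m^3/s
Step 2 — volume: V = 0.24182 * 7.57*3600 = 6590.1 m^3
Step 3 — depth: d = V/A * 1000 = 6590.1/4697 * 1000 = 1400 mm
Therefore the depth of water applied = 1400 mm.


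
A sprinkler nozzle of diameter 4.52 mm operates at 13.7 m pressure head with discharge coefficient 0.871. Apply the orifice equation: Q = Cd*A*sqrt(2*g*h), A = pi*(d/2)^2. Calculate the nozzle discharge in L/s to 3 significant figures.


A = pi*(4.52e-3/2)^2 = 1.6046e-05 m^2
Q = 0.871 * 1.6046e-05 * sqrt(2*9.81*13.7) * 1000 = 0.229 L/s
Therefore the nozzle discharge = 0.229 L/s.


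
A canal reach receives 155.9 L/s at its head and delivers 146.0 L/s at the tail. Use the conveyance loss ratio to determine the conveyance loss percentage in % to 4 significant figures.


Approach: apply the conveyance loss ratio, loss% = ((Q_head - Q_tail)/Q_head)*100.
loss = ((155.9 - 146.0)/155.9)*100 = 6.350 %
Therefore the conveyance loss percentage = 6.350 %.


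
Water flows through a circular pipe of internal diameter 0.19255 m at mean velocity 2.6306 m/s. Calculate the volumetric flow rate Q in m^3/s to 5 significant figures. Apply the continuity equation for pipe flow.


Approach: apply the continuity equation for pipe flow, Q = A * v with A = pi*(D/2)^2.
A = pi*(0.19255/2)^2 = 0.02911903 m^2
Q = 0.02911903 * 2.6306 = 0.076601 m^3/s
Therefore the volumetric flow rate Q = 0.076601 m^3/s.


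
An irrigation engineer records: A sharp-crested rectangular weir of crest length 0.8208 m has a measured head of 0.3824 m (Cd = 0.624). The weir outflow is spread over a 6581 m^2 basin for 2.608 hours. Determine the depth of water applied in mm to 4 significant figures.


Approach: apply the rectangular weir equation with a volume-to-depth conversion, Q = (2/3)*Cd*L*sqrt(2g)*H^1.5; d = Q*t/A * 1000.
Step 1 — weir discharge:
  Q = (2/3)*0.624*0.8208*sqrt(2*9.81)*0.3824^1.5 = 0.357649 m^3/s
Step 2 — volume: V = 0.357649 * 2.608*3600 = 3357.89 m^3
Step 3 — depth: d = V/A * 1000 = 3357.89/6581 * 1000 = 510.2 mm
Therefore the depth of water applied = 510.2 mm.


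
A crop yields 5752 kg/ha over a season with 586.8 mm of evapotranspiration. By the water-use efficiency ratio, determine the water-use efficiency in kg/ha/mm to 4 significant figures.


Approach: apply the water-use efficiency ratio, WUE = yield/ET.
WUE = 5752 / 586.8 = 9.802 kg/ha/mm
Therefore the water-use efficiency = 9.802 kg/ha/mm.


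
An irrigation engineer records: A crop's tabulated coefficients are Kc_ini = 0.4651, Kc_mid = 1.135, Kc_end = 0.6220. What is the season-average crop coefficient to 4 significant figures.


Approach: apply a simple seasonal average, Kc_avg = (Kc_ini + Kc_mid + Kc_end)/3.
Kc_avg = (0.4651 + 1.135 + 0.6220)/3 = 0.7407
Therefore the season-average crop coefficient = 0.7407.


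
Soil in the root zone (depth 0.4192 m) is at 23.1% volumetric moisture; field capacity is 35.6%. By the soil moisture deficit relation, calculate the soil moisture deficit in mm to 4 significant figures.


Approach: apply the soil moisture deficit relation, SMD = (FC - theta)/100 * depth * 1000.
SMD = (35.6 - 23.1)/100 * 0.4192 * 1000 = 52.40 mm
Therefore the soil moisture deficit = 52.40 mm.


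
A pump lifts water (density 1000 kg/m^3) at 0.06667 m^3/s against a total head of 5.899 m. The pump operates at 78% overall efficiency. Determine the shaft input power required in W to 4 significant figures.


Approach: apply hydraulic power then efficiency conversion, P = rho*g*Q*H; P_in = P/eta.
Step 1 — hydraulic power (P = rho*g*Q*H):
  P = 1000 * 9.81 * 0.06667 * 5.899 = 3858.14 W
Step 2 — input power: P_in = P/eta = 3858.14 / 0.78 = 4946 W
Therefore the shaft input power required = 4946 W.


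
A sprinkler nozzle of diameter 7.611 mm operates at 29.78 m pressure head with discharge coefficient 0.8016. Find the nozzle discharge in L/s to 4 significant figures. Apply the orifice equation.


Approach: apply the orifice equation, Q = Cd*A*sqrt(2*g*h), A = pi*(d/2)^2.
A = pi*(7.611e-3/2)^2 = 4.54960e-05 m^2
Q = 0.8016 * 4.54960e-05 * sqrt(2*9.81*29.78) * 1000 = 0.8815 L/s
Therefore the nozzle discharge = 0.8815 L/s.


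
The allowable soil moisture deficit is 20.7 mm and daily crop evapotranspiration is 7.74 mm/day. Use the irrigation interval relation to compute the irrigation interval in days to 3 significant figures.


Approach: apply the irrigation interval relation, interval = SMD / ETc.
interval = 20.7 / 7.74 = 2.67 days
Therefore the irrigation interval = 2.67 days.


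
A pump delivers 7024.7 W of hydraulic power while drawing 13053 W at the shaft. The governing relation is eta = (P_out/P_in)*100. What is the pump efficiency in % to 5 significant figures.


eta = (7024.7 / 13053) * 100 = 53.817 %
Therefore the pump efficiency = 53.817 %.


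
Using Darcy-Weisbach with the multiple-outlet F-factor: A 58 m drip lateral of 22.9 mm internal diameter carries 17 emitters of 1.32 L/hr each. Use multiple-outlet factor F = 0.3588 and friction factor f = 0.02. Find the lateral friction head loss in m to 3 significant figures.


Approach: apply Darcy-Weisbach with the multiple-outlet F-factor, Q = n*q/(3600*1000) m^3/s; v = Q/A; hf = F*f*(L/D)*(v^2/(2g)).
Q = 17*1.32/(3600*1000) = 6.2333e-06 m^3/s
A = pi*(22.9e-3/2)^2 = 4.1187e-04 m^2, so v = Q/A = 0.015134 m/s
hf = 0.3588*0.02*(58/0.0229)*(0.015134^2/(2*9.81)) = 0.000212 m
Therefore the lateral friction head loss = 0.000212 m.


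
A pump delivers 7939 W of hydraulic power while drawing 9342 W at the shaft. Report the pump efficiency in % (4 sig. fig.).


Approach: apply the efficiency ratio, eta = (P_out/P_in)*100.
eta = (7939 / 9342) * 100 = 84.98 %
Therefore the pump efficiency = 84.98 %.


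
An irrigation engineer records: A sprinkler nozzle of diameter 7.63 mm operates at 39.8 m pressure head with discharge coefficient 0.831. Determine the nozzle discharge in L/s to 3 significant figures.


Approach: apply the orifice equation, Q = Cd*A*sqrt(2*g*h), A = pi*(d/2)^2.
A = pi*(7.63e-3/2)^2 = 4.5723e-05 m^2
Q = 0.831 * 4.5723e-05 * sqrt(2*9.81*39.8) * 1000 = 1.06 L/s
Therefore the nozzle discharge = 1.06 L/s.


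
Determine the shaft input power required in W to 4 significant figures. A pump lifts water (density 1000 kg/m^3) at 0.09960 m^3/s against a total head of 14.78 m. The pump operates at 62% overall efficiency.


Approach: apply hydraulic power then efficiency conversion, P = rho*g*Q*H; P_in = P/eta.
Step 1 — hydraulic power (P = rho*g*Q*H):
  P = 1000 * 9.81 * 0.09960 * 14.78 = 14441.2 W
Step 2 — input power: P_in = P/eta = 14441.2 / 0.62 = 23290 W
Therefore the shaft input power required = 23290 W.


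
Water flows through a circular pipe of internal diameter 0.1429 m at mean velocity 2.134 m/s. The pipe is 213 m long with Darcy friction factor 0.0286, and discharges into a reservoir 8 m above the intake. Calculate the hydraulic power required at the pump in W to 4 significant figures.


Approach: apply continuity + Darcy-Weisbach + hydraulic power, Q = A*v; hf = f*(L/D)*(v^2/(2g)); H = static + hf; P = rho*g*Q*H.
Step 1 — flow rate (continuity, Q = A*v):
  A = pi*(0.1429/2)^2 = 0.0160382 m^2
  Q = 0.0160382 * 2.134 = 0.0342254 m^3/s
Step 2 — friction head loss (Darcy-Weisbach):
  hf = 0.0286 * (213/0.1429) * (2.134^2 / (2*9.81))
  hf = 9.89471 m
Step 3 — total head: H = 8 + 9.89471 = 17.8947 m
Step 4 — hydraulic power (P = rho*g*Q*H):
  P = 1000 * 9.81 * 0.0342254 * 17.8947 = 6008 W
Therefore the hydraulic power required at the pump = 6008 W.


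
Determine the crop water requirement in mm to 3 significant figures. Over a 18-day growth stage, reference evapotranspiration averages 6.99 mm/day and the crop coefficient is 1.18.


Approach: apply the crop water requirement relation, CWR = ET0 * Kc * days.
CWR = 6.99 * 1.18 * 18 = 148 mm
Therefore the crop water requirement = 148 mm.


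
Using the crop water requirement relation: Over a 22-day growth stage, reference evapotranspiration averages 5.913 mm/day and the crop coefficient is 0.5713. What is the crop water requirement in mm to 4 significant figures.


Approach: apply the crop water requirement relation, CWR = ET0 * Kc * days.
CWR = 5.913 * 0.5713 * 22 = 74.32 mm
Therefore the crop water requirement = 74.32 mm.


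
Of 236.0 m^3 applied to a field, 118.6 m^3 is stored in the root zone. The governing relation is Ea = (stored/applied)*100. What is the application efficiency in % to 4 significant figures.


Ea = (118.6/236.0)*100 = 50.25 %
Therefore the application efficiency = 50.25 %.


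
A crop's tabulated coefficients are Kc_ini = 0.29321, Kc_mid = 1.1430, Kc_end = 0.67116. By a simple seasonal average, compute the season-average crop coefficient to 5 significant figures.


Approach: apply a simple seasonal average, Kc_avg = (Kc_ini + Kc_mid + Kc_end)/3.
Kc_avg = (0.29321 + 1.1430 + 0.67116)/3 = 0.70246
Therefore the season-average crop coefficient = 0.70246.


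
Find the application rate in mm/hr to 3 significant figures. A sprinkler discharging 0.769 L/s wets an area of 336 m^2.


Approach: apply the application rate relation, rate = (Q/A)*3600.
rate = (0.769 / 336) * 3600 = 8.24 mm/hr
Therefore the application rate = 8.24 mm/hr.


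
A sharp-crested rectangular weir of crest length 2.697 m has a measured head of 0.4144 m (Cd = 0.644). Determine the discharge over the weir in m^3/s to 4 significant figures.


Approach: apply the rectangular weir equation, Q = (2/3)*Cd*L*sqrt(2g)*H^1.5.
Q = (2/3)*0.644*2.697*sqrt(2*9.81)*0.4144^1.5 = 1.368 m^3/s
Therefore the discharge over the weir = 1.368 m^3/s.


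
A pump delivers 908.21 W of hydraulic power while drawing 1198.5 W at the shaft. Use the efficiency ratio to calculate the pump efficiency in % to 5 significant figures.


Approach: apply the efficiency ratio, eta = (P_out/P_in)*100.
eta = (908.21 / 1198.5) * 100 = 75.779 %
Therefore the pump efficiency = 75.779 %.


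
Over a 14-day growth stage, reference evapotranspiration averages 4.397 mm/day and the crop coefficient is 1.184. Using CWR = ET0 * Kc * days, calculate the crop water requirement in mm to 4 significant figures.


CWR = 4.397 * 1.184 * 14 = 72.88 mm
Therefore the crop water requirement = 72.88 mm.


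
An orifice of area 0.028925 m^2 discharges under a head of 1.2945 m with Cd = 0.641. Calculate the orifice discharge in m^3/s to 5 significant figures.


Approach: apply the orifice equation, Q = Cd*A*sqrt(2*g*h).
Q = 0.641 * 0.028925 * sqrt(2*9.81*1.2945) = 0.093440 m^3/s
Therefore the orifice discharge = 0.093440 m^3/s.


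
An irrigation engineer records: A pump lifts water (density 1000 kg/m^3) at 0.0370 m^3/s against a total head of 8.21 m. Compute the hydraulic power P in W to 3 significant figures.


Approach: apply the hydraulic power relation, P = rho*g*Q*H.
P = 1000 * 9.81 * 0.0370 * 8.21 = 2980 W
Therefore the hydraulic power P = 2980 W.


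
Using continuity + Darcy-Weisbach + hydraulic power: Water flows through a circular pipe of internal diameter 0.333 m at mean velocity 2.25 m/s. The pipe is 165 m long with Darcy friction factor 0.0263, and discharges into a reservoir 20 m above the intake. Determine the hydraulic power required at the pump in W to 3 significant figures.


Approach: apply continuity + Darcy-Weisbach + hydraulic power, Q = A*v; hf = f*(L/D)*(v^2/(2g)); H = static + hf; P = rho*g*Q*H.
Step 1 — flow rate (continuity, Q = A*v):
  A = pi*(0.333/2)^2 = 0.087092 m^2
  Q = 0.087092 * 2.25 = 0.19596 m^3/s
Step 2 — friction head loss (Darcy-Weisbach):
  hf = 0.0263 * (165/0.333) * (2.25^2 / (2*9.81))
  hf = 3.3625 m
Step 3 — total head: H = 20 + 3.3625 = 23.362 m
Step 4 — hydraulic power (P = rho*g*Q*H):
  P = 1000 * 9.81 * 0.19596 * 23.362 = 44900 W
Therefore the hydraulic power required at the pump = 44900 W.


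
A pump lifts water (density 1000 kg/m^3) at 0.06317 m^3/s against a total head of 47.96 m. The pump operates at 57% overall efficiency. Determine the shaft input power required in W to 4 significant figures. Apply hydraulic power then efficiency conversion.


Approach: apply hydraulic power then efficiency conversion, P = rho*g*Q*H; P_in = P/eta.
Step 1 — hydraulic power (P = rho*g*Q*H):
  P = 1000 * 9.81 * 0.06317 * 47.96 = 29720.7 W
Step 2 — input power: P_in = P/eta = 29720.7 / 0.57 = 52140 W
Therefore the shaft input power required = 52140 W.


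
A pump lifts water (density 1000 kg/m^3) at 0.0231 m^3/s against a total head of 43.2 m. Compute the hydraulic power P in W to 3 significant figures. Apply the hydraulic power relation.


Approach: apply the hydraulic power relation, P = rho*g*Q*H.
P = 1000 * 9.81 * 0.0231 * 43.2 = 9790 W
Therefore the hydraulic power P = 9790 W.


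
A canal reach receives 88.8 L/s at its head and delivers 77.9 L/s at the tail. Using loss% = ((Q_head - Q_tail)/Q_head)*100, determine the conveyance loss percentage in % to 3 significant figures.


loss = ((88.8 - 77.9)/88.8)*100 = 12.3 %
Therefore the conveyance loss percentage = 12.3 %.


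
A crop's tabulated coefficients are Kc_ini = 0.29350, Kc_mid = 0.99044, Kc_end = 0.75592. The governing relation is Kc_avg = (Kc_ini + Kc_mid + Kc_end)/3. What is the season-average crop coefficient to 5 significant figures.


Kc_avg = (0.29350 + 0.99044 + 0.75592)/3 = 0.67995
Therefore the season-average crop coefficient = 0.67995.


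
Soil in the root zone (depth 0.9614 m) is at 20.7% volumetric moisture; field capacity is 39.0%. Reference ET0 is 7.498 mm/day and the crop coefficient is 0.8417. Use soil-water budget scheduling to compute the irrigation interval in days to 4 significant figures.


Approach: apply soil-water budget scheduling, SMD = (FC-theta)/100*depth*1000; ETc = ET0*Kc; interval = SMD/ETc.
Step 1 — soil moisture deficit:
  SMD = (39.0 - 20.7)/100 * 0.9614 * 1000 = 175.936 mm
Step 2 — daily crop ET (ETc = ET0*Kc):
  ETc = 7.498 * 0.8417 = 6.31107 mm/day
Step 3 — irrigation interval (SMD/ETc):
  interval = 175.936 / 6.31107 = 27.88 days
Therefore the irrigation interval = 27.88 days.


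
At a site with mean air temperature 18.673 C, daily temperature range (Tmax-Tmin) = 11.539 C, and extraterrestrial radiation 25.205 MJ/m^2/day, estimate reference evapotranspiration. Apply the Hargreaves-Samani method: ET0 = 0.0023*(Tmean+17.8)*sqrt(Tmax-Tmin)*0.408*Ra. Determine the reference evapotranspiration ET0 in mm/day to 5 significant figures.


ET0 = 0.0023*(18.673+17.8)*sqrt(11.539)*0.408*25.205 = 2.9304 mm/day
Therefore the reference evapotranspiration ET0 = 2.9304 mm/day.


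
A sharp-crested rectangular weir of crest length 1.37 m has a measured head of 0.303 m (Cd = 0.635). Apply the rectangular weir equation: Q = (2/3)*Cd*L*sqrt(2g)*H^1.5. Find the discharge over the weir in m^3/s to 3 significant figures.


Q = (2/3)*0.635*1.37*sqrt(2*9.81)*0.303^1.5 = 0.428 m^3/s
Therefore the discharge over the weir = 0.428 m^3/s.


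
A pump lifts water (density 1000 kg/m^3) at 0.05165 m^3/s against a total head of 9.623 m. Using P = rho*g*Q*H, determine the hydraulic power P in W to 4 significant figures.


P = 1000 * 9.81 * 0.05165 * 9.623 = 4876 W
Therefore the hydraulic power P = 4876 W.


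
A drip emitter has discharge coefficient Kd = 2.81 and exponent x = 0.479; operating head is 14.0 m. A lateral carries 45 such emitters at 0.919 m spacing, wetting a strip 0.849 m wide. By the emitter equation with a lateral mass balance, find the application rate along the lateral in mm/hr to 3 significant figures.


Approach: apply the emitter equation with a lateral mass balance, q = Kd*h^x; Q = n*q; rate = Q/(n*spacing*width).
Step 1 — single emitter flow (q = Kd*h^x):
  q = 2.81 * 14.0^0.479 = 9.9472 L/hr
Step 2 — total lateral flow: Q = 45 * 9.9472 = 447.62 L/hr
Step 3 — wetted area: A = 45 * 0.919 * 0.849 = 35.110 m^2
Step 4 — application rate: Q/A = 447.62/35.110 = 12.7 mm/hr
Therefore the application rate along the lateral = 12.7 mm/hr.


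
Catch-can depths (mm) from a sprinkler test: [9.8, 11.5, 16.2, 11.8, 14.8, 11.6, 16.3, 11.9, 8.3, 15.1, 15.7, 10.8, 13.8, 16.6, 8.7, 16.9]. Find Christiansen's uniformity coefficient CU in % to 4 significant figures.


Approach: apply Christiansen's uniformity coefficient, CU = (1 - mean_abs_deviation/mean)*100.
mean = 13.1125 mm
mean |d_i - mean| = 2.56250 mm
CU = (1 - 2.56250/13.1125)*100 = 80.46 %
Therefore Christiansen's uniformity coefficient CU = 80.46 %.


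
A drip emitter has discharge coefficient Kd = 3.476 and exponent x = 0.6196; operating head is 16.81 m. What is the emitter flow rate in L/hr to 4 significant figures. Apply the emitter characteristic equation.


Approach: apply the emitter characteristic equation, q = Kd * h^x.
q = 3.476 * 16.81^0.6196 = 19.97 L/hr
Therefore the emitter flow rate = 19.97 L/hr.


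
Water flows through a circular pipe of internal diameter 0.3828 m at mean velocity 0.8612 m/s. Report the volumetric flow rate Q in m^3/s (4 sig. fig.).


Approach: apply the continuity equation for pipe flow, Q = A * v with A = pi*(D/2)^2.
A = pi*(0.3828/2)^2 = 0.115089 m^2
Q = 0.115089 * 0.8612 = 0.09911 m^3/s
Therefore the volumetric flow rate Q = 0.09911 m^3/s.


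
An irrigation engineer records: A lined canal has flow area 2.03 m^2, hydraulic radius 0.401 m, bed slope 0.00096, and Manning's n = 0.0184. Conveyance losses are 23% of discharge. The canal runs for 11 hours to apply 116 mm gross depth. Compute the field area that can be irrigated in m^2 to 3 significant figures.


Approach: apply Manning's equation with a conveyance and depth budget, Q = (1/n)*A*R^(2/3)*S^(1/2); Q_field = Q*(1-loss); Area = Q_field*t/(d/1000).
Step 1 — canal discharge (Manning's equation):
  Q = (1/0.0184) * 2.03 * 0.401^(2/3) * 0.00096^(1/2) = 1.8588 m^3/s
Step 2 — delivered flow: Q_field = 1.8588*(1 - 23/100) = 1.4313 m^3/s
Step 3 — volume delivered: V = 1.4313 * 11*3600 = 56680 m^3
Step 4 — area served: A = V / (depth/1000) = 56680 / 0.116 = 489000 m^2
Therefore the field area that can be irrigated = 489000 m^2.


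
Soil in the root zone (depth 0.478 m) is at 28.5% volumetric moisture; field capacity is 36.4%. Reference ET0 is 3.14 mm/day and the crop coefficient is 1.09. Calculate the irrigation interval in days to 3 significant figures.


Approach: apply soil-water budget scheduling, SMD = (FC-theta)/100*depth*1000; ETc = ET0*Kc; interval = SMD/ETc.
Step 1 — soil moisture deficit:
  SMD = (36.4 - 28.5)/100 * 0.478 * 1000 = 37.762 mm
Step 2 — daily crop ET (ETc = ET0*Kc):
  ETc = 3.14 * 1.09 = 3.4226 mm/day
Step 3 — irrigation interval (SMD/ETc):
  interval = 37.762 / 3.4226 = 11.0 days
Therefore the irrigation interval = 11.0 days.


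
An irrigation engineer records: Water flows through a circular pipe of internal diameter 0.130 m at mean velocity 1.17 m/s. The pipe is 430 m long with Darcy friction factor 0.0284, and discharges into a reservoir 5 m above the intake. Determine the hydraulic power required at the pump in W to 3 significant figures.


Approach: apply continuity + Darcy-Weisbach + hydraulic power, Q = A*v; hf = f*(L/D)*(v^2/(2g)); H = static + hf; P = rho*g*Q*H.
Step 1 — flow rate (continuity, Q = A*v):
  A = pi*(0.130/2)^2 = 0.013273 m^2
  Q = 0.013273 * 1.17 = 0.015530 m^3/s
Step 2 — friction head loss (Darcy-Weisbach):
  hf = 0.0284 * (430/0.130) * (1.17^2 / (2*9.81))
  hf = 6.5541 m
Step 3 — total head: H = 5 + 6.5541 = 11.554 m
Step 4 — hydraulic power (P = rho*g*Q*H):
  P = 1000 * 9.81 * 0.015530 * 11.554 = 1760 W
Therefore the hydraulic power required at the pump = 1760 W.


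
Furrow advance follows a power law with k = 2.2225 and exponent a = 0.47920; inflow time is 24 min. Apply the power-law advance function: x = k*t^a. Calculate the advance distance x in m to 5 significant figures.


x = 2.2225 * 24^0.47920 = 10.192 m
Therefore the advance distance x = 10.192 m.


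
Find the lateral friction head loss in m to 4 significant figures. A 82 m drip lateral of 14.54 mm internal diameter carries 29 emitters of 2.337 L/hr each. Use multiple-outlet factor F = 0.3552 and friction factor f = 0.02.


Approach: apply Darcy-Weisbach with the multiple-outlet F-factor, Q = n*q/(3600*1000) m^3/s; v = Q/A; hf = F*f*(L/D)*(v^2/(2g)).
Q = 29*2.337/(3600*1000) = 1.88258e-05 m^3/s
A = pi*(14.54e-3/2)^2 = 1.66042e-04 m^2, so v = Q/A = 0.113380 m/s
hf = 0.3552*0.02*(82/0.01454)*(0.113380^2/(2*9.81)) = 0.02625 m
Therefore the lateral friction head loss = 0.02625 m.


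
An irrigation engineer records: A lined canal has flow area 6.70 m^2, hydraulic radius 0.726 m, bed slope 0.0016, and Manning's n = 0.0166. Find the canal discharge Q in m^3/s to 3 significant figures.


Approach: apply Manning's equation, Q = (1/n)*A*R^(2/3)*S^(1/2).
Q = (1/0.0166) * 6.70 * 0.726^(2/3) * 0.0016^(1/2) = 13.0 m^3/s
Therefore the canal discharge Q = 13.0 m^3/s.


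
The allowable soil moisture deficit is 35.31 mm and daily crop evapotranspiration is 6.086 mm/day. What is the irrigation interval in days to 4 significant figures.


Approach: apply the irrigation interval relation, interval = SMD / ETc.
interval = 35.31 / 6.086 = 5.802 days
Therefore the irrigation interval = 5.802 days.


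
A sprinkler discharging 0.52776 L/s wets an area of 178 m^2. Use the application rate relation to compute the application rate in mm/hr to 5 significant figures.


Approach: apply the application rate relation, rate = (Q/A)*3600.
rate = (0.52776 / 178) * 3600 = 10.674 mm/hr
Therefore the application rate = 10.674 mm/hr.


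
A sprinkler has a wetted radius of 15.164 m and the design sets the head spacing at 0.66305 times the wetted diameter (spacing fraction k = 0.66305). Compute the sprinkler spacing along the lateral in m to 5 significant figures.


Approach: apply the sprinkler spacing rule (spacing as a fraction of wetted diameter), S = k*(2*R).
S = 0.66305 * (2 * 15.164) = 20.109 m
Therefore the sprinkler spacing along the lateral = 20.109 m.


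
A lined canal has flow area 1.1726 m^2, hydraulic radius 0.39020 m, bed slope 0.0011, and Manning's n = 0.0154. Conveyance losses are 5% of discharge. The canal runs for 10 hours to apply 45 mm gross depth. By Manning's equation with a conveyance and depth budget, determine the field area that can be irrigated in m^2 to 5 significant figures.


Approach: apply Manning's equation with a conveyance and depth budget, Q = (1/n)*A*R^(2/3)*S^(1/2); Q_field = Q*(1-loss); Area = Q_field*t/(d/1000).
Step 1 — canal discharge (Manning's equation):
  Q = (1/0.0154) * 1.1726 * 0.39020^(2/3) * 0.0011^(1/2) = 1.348498 m^3/s
Step 2 — delivered flow: Q_field = 1.348498*(1 - 5/100) = 1.281073 m^3/s
Step 3 — volume delivered: V = 1.281073 * 10*3600 = 46118.64 m^3
Step 4 — area served: A = V / (depth/1000) = 46118.64 / 0.045 = 1024900 m^2
Therefore the field area that can be irrigated = 1024900 m^2.


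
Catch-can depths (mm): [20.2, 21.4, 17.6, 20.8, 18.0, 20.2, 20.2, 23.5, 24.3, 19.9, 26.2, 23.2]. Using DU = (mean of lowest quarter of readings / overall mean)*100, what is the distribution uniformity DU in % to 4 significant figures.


sorted lowest 3 of 12: [17.6, 18.0, 19.9] -> mean = 18.5000 mm
overall mean = 21.2917 mm
DU = (18.5000/21.2917)*100 = 86.89 %
Therefore the distribution uniformity DU = 86.89 %.


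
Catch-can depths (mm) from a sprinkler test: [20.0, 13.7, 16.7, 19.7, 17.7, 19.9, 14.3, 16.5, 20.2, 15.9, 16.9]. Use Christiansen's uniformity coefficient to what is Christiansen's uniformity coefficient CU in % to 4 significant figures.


Approach: apply Christiansen's uniformity coefficient, CU = (1 - mean_abs_deviation/mean)*100.
mean = 17.4091 mm
mean |d_i - mean| = 1.90083 mm
CU = (1 - 1.90083/17.4091)*100 = 89.08 %
Therefore Christiansen's uniformity coefficient CU = 89.08 %.
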